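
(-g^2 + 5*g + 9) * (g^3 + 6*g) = -g^5 + 5*g^4 + 3*g^3 + 30*g^2 + 54*g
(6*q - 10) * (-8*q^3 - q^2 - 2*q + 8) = -48*q^4 + 74*q^3 - 2*q^2 + 68*q - 80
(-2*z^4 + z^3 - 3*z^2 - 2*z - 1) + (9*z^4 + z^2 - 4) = 7*z^4 + z^3 - 2*z^2 - 2*z - 5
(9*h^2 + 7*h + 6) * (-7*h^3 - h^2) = -63*h^5 - 58*h^4 - 49*h^3 - 6*h^2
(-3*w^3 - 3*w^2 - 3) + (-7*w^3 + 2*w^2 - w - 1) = -10*w^3 - w^2 - w - 4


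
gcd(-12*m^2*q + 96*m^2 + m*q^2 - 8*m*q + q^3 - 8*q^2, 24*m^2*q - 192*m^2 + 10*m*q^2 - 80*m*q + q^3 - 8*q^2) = 4*m*q - 32*m + q^2 - 8*q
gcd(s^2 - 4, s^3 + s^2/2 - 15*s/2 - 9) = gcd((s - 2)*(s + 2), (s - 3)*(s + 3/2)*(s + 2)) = s + 2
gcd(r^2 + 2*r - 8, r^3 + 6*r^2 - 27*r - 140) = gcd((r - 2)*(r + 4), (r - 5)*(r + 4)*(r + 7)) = r + 4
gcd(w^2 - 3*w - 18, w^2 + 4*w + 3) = w + 3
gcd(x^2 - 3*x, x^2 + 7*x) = x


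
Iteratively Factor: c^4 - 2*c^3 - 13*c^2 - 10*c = (c + 1)*(c^3 - 3*c^2 - 10*c) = (c - 5)*(c + 1)*(c^2 + 2*c) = c*(c - 5)*(c + 1)*(c + 2)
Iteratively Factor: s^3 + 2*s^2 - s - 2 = (s + 1)*(s^2 + s - 2) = (s - 1)*(s + 1)*(s + 2)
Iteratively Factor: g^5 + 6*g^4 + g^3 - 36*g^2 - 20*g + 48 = (g + 3)*(g^4 + 3*g^3 - 8*g^2 - 12*g + 16) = (g + 3)*(g + 4)*(g^3 - g^2 - 4*g + 4) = (g - 2)*(g + 3)*(g + 4)*(g^2 + g - 2) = (g - 2)*(g - 1)*(g + 3)*(g + 4)*(g + 2)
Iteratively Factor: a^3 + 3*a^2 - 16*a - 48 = (a + 3)*(a^2 - 16) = (a - 4)*(a + 3)*(a + 4)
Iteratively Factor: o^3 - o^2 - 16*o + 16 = (o - 4)*(o^2 + 3*o - 4) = (o - 4)*(o + 4)*(o - 1)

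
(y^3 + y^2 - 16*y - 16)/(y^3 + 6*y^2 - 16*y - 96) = (y + 1)/(y + 6)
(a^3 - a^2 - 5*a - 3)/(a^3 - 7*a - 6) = (a + 1)/(a + 2)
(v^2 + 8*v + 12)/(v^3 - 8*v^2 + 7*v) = (v^2 + 8*v + 12)/(v*(v^2 - 8*v + 7))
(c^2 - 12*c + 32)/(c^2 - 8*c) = (c - 4)/c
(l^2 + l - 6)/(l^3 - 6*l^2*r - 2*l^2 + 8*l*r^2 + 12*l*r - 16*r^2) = (l + 3)/(l^2 - 6*l*r + 8*r^2)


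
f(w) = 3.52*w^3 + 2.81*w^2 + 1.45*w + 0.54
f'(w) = 10.56*w^2 + 5.62*w + 1.45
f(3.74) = 229.41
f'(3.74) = 170.18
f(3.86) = 250.45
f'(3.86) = 180.48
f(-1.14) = -2.68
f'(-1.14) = 8.77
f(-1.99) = -18.96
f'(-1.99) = 32.08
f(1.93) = 39.11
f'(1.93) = 51.63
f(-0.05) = 0.47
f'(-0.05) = 1.20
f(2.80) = 103.90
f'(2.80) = 99.98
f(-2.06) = -21.29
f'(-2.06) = 34.69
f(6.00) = 870.72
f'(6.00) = 415.33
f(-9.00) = -2350.98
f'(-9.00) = 806.23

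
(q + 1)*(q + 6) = q^2 + 7*q + 6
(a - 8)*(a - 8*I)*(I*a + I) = I*a^3 + 8*a^2 - 7*I*a^2 - 56*a - 8*I*a - 64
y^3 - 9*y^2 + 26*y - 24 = (y - 4)*(y - 3)*(y - 2)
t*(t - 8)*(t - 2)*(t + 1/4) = t^4 - 39*t^3/4 + 27*t^2/2 + 4*t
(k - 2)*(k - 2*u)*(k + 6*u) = k^3 + 4*k^2*u - 2*k^2 - 12*k*u^2 - 8*k*u + 24*u^2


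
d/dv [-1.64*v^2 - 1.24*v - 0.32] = -3.28*v - 1.24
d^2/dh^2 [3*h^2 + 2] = 6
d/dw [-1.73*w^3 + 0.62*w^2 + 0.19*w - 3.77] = -5.19*w^2 + 1.24*w + 0.19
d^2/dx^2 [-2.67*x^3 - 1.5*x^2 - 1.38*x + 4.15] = -16.02*x - 3.0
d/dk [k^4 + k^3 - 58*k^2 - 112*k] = 4*k^3 + 3*k^2 - 116*k - 112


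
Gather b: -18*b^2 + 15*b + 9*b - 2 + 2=-18*b^2 + 24*b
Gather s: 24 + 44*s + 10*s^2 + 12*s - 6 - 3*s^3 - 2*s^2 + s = -3*s^3 + 8*s^2 + 57*s + 18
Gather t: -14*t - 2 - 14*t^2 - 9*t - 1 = -14*t^2 - 23*t - 3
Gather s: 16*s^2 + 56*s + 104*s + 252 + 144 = 16*s^2 + 160*s + 396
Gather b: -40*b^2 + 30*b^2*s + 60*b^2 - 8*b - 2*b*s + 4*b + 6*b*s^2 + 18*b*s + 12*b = b^2*(30*s + 20) + b*(6*s^2 + 16*s + 8)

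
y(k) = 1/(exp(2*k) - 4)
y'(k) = -2*exp(2*k)/(exp(2*k) - 4)^2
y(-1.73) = -0.25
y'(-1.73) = -0.00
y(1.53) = 0.06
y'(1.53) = -0.14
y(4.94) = 0.00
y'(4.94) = -0.00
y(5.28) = 0.00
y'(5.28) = -0.00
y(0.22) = -0.41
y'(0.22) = -0.52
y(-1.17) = -0.26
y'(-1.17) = -0.01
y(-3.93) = -0.25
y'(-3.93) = -0.00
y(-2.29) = -0.25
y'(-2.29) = -0.00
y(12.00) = 0.00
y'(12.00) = 0.00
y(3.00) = 0.00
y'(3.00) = -0.00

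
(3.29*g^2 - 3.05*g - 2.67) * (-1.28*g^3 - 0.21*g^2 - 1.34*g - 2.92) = -4.2112*g^5 + 3.2131*g^4 - 0.350500000000001*g^3 - 4.9591*g^2 + 12.4838*g + 7.7964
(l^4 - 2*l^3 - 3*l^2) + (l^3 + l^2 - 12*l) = l^4 - l^3 - 2*l^2 - 12*l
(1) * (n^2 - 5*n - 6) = n^2 - 5*n - 6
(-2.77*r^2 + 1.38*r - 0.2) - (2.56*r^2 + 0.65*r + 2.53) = -5.33*r^2 + 0.73*r - 2.73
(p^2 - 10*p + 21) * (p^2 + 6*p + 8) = p^4 - 4*p^3 - 31*p^2 + 46*p + 168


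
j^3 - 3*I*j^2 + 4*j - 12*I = (j - 3*I)*(j - 2*I)*(j + 2*I)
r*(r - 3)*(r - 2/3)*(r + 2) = r^4 - 5*r^3/3 - 16*r^2/3 + 4*r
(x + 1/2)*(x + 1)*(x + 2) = x^3 + 7*x^2/2 + 7*x/2 + 1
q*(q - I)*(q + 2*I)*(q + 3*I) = q^4 + 4*I*q^3 - q^2 + 6*I*q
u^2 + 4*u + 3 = (u + 1)*(u + 3)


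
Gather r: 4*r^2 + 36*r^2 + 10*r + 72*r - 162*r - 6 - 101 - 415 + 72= 40*r^2 - 80*r - 450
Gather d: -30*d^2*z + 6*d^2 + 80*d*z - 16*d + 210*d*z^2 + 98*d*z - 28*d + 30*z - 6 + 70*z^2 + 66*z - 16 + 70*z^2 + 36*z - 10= d^2*(6 - 30*z) + d*(210*z^2 + 178*z - 44) + 140*z^2 + 132*z - 32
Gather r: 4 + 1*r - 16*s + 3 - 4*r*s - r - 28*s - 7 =-4*r*s - 44*s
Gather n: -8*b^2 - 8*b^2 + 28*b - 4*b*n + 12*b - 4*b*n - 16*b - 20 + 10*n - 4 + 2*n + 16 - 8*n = -16*b^2 + 24*b + n*(4 - 8*b) - 8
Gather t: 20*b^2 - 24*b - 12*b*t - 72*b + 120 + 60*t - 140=20*b^2 - 96*b + t*(60 - 12*b) - 20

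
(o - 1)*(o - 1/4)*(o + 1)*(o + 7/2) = o^4 + 13*o^3/4 - 15*o^2/8 - 13*o/4 + 7/8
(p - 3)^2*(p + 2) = p^3 - 4*p^2 - 3*p + 18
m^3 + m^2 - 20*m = m*(m - 4)*(m + 5)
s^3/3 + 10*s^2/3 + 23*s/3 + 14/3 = (s/3 + 1/3)*(s + 2)*(s + 7)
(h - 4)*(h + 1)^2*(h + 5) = h^4 + 3*h^3 - 17*h^2 - 39*h - 20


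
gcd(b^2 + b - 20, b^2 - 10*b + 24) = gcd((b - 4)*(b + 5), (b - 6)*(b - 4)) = b - 4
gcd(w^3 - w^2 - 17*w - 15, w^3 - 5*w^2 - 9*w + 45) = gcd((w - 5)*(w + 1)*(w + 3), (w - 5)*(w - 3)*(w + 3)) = w^2 - 2*w - 15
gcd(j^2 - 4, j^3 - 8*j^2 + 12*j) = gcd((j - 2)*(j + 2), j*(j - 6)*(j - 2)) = j - 2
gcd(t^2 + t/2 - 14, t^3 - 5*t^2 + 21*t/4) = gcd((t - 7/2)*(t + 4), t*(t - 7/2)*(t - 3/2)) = t - 7/2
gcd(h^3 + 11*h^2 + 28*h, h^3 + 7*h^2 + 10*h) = h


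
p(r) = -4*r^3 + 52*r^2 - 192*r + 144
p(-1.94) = 741.39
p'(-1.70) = -403.48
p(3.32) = -66.65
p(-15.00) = 28224.00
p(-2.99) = 1289.89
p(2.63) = -74.05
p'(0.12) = -179.69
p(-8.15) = 7328.14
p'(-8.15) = -1836.67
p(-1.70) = 640.33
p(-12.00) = 16848.00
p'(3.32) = 21.01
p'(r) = -12*r^2 + 104*r - 192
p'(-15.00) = -4452.00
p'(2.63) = -1.48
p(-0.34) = 215.45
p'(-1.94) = -438.92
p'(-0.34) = -228.75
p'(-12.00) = -3168.00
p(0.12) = 121.70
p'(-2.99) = -610.24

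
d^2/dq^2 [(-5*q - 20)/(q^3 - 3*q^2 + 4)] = 30*(-3*q^2*(q - 2)^2*(q + 4) + (q^2 - 2*q + (q - 1)*(q + 4))*(q^3 - 3*q^2 + 4))/(q^3 - 3*q^2 + 4)^3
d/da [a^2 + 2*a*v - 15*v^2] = 2*a + 2*v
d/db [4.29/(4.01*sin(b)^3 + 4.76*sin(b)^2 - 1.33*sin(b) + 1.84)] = (-51.6087*sin(b)^2 - 40.8408*sin(b) + 5.7057)*cos(b)/(4.01*sin(b)^3 + 4.76*sin(b)^2 - 1.33*sin(b) + 1.84)^2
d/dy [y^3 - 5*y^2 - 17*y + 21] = 3*y^2 - 10*y - 17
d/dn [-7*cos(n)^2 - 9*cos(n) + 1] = (14*cos(n) + 9)*sin(n)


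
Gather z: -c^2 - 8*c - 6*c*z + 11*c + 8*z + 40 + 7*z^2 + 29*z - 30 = -c^2 + 3*c + 7*z^2 + z*(37 - 6*c) + 10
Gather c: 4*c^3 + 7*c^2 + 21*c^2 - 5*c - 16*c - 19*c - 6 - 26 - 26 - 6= 4*c^3 + 28*c^2 - 40*c - 64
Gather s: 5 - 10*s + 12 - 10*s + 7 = 24 - 20*s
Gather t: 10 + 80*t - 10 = 80*t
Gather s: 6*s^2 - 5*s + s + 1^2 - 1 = 6*s^2 - 4*s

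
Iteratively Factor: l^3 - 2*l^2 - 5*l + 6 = (l - 3)*(l^2 + l - 2) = (l - 3)*(l + 2)*(l - 1)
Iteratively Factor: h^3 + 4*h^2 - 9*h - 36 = (h + 4)*(h^2 - 9) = (h + 3)*(h + 4)*(h - 3)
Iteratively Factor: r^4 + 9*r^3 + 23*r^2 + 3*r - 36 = (r + 3)*(r^3 + 6*r^2 + 5*r - 12) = (r + 3)*(r + 4)*(r^2 + 2*r - 3) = (r - 1)*(r + 3)*(r + 4)*(r + 3)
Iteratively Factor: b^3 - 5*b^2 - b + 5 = (b - 1)*(b^2 - 4*b - 5) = (b - 5)*(b - 1)*(b + 1)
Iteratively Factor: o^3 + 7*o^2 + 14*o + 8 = (o + 1)*(o^2 + 6*o + 8) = (o + 1)*(o + 4)*(o + 2)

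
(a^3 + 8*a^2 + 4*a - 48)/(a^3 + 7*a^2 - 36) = (a + 4)/(a + 3)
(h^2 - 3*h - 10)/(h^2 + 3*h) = (h^2 - 3*h - 10)/(h*(h + 3))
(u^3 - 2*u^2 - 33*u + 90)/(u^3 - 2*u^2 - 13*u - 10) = (u^2 + 3*u - 18)/(u^2 + 3*u + 2)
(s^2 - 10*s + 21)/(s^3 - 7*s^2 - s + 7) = (s - 3)/(s^2 - 1)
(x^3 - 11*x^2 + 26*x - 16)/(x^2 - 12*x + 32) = (x^2 - 3*x + 2)/(x - 4)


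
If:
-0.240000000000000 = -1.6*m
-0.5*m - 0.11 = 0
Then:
No Solution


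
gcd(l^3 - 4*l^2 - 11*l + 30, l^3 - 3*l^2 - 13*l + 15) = l^2 - 2*l - 15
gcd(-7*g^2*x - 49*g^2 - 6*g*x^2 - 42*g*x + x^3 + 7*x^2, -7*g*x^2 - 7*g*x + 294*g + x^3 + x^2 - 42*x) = -7*g*x - 49*g + x^2 + 7*x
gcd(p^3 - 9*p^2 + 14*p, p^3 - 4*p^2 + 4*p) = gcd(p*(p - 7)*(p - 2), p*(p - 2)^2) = p^2 - 2*p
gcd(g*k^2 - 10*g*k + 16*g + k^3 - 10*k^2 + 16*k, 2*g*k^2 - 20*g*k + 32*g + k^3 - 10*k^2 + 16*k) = k^2 - 10*k + 16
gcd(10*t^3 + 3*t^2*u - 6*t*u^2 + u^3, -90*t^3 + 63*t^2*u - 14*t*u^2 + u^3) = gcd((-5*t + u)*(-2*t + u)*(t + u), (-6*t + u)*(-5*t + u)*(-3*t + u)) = 5*t - u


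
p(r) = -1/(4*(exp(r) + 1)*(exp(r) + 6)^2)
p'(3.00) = 0.00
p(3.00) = 0.00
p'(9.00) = 0.00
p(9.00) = 0.00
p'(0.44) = 0.00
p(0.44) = -0.00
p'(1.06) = 0.00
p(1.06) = -0.00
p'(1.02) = 0.00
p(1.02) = -0.00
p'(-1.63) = 0.00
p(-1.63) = -0.01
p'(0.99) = 0.00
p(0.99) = -0.00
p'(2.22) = 0.00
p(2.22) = -0.00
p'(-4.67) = 0.00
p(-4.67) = -0.01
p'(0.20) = 0.00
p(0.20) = -0.00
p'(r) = exp(r)/(2*(exp(r) + 1)*(exp(r) + 6)^3) + exp(r)/(4*(exp(r) + 1)^2*(exp(r) + 6)^2)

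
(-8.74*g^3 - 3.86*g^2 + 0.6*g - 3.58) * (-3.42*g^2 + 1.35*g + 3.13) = 29.8908*g^5 + 1.4022*g^4 - 34.6192*g^3 + 0.971800000000002*g^2 - 2.955*g - 11.2054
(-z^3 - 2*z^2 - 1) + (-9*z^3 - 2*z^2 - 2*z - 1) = -10*z^3 - 4*z^2 - 2*z - 2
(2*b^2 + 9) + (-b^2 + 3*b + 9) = b^2 + 3*b + 18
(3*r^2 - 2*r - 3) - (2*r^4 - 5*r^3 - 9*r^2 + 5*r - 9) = -2*r^4 + 5*r^3 + 12*r^2 - 7*r + 6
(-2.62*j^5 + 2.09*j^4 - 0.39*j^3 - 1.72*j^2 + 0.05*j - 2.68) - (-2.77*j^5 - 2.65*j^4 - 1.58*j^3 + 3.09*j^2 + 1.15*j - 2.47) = 0.15*j^5 + 4.74*j^4 + 1.19*j^3 - 4.81*j^2 - 1.1*j - 0.21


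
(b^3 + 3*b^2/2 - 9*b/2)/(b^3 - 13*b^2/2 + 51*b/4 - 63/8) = 4*b*(b + 3)/(4*b^2 - 20*b + 21)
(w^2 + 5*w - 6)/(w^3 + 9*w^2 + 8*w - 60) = (w - 1)/(w^2 + 3*w - 10)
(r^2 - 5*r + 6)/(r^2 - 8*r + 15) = (r - 2)/(r - 5)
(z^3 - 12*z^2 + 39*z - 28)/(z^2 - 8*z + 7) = z - 4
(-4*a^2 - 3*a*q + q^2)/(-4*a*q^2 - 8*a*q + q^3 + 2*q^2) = (a + q)/(q*(q + 2))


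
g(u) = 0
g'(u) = 0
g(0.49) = 0.00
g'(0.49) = 0.00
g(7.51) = 0.00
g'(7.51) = 0.00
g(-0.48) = 0.00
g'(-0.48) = 0.00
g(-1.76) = 0.00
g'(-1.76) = 0.00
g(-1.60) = 0.00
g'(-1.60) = 0.00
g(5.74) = 0.00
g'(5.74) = 0.00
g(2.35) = 0.00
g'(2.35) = 0.00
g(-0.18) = 0.00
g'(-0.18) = 0.00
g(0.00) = 0.00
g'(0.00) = 0.00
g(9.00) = 0.00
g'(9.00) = 0.00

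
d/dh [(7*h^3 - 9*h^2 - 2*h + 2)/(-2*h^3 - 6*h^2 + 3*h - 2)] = (-60*h^4 + 34*h^3 - 69*h^2 + 60*h - 2)/(4*h^6 + 24*h^5 + 24*h^4 - 28*h^3 + 33*h^2 - 12*h + 4)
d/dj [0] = 0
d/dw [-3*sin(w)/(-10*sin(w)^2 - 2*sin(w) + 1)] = 3*(5*cos(2*w) - 6)*cos(w)/(10*sin(w)^2 + 2*sin(w) - 1)^2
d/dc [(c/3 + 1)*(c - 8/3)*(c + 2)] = c^2 + 14*c/9 - 22/9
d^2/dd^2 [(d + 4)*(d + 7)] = 2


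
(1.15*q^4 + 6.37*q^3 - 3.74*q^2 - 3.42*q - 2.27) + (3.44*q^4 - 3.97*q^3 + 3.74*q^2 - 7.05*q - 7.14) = 4.59*q^4 + 2.4*q^3 - 10.47*q - 9.41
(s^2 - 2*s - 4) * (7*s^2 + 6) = 7*s^4 - 14*s^3 - 22*s^2 - 12*s - 24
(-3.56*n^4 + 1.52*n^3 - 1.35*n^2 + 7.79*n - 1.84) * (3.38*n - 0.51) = -12.0328*n^5 + 6.9532*n^4 - 5.3382*n^3 + 27.0187*n^2 - 10.1921*n + 0.9384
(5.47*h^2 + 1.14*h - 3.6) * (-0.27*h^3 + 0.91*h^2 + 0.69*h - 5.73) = -1.4769*h^5 + 4.6699*h^4 + 5.7837*h^3 - 33.8325*h^2 - 9.0162*h + 20.628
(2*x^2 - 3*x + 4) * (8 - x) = -2*x^3 + 19*x^2 - 28*x + 32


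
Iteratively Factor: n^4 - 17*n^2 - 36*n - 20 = (n + 2)*(n^3 - 2*n^2 - 13*n - 10) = (n + 1)*(n + 2)*(n^2 - 3*n - 10) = (n - 5)*(n + 1)*(n + 2)*(n + 2)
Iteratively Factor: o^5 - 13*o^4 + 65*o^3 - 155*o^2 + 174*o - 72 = (o - 3)*(o^4 - 10*o^3 + 35*o^2 - 50*o + 24) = (o - 3)*(o - 1)*(o^3 - 9*o^2 + 26*o - 24) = (o - 3)^2*(o - 1)*(o^2 - 6*o + 8) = (o - 3)^2*(o - 2)*(o - 1)*(o - 4)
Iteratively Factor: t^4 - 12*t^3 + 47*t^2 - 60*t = (t - 4)*(t^3 - 8*t^2 + 15*t) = (t - 4)*(t - 3)*(t^2 - 5*t) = (t - 5)*(t - 4)*(t - 3)*(t)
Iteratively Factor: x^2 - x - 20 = (x - 5)*(x + 4)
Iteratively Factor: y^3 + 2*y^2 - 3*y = (y + 3)*(y^2 - y) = y*(y + 3)*(y - 1)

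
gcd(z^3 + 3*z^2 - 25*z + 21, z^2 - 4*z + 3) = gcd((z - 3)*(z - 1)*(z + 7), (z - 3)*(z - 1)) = z^2 - 4*z + 3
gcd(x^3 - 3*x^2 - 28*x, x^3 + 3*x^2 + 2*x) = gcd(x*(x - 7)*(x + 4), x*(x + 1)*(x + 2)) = x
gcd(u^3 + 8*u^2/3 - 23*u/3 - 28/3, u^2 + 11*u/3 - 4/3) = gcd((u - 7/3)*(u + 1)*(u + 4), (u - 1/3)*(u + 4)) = u + 4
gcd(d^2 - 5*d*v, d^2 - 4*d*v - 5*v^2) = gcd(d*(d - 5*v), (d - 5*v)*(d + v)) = -d + 5*v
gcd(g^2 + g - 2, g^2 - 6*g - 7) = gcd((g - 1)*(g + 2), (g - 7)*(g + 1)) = 1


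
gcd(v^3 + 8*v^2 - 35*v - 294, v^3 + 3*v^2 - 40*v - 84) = v^2 + v - 42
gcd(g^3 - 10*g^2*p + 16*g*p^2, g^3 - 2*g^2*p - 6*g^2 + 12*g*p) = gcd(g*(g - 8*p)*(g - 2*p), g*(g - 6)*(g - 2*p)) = -g^2 + 2*g*p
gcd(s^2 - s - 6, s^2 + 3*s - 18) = s - 3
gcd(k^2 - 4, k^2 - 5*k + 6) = k - 2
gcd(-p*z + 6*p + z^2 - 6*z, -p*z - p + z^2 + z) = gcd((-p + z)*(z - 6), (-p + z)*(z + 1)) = -p + z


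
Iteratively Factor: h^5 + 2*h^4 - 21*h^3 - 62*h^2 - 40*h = (h + 4)*(h^4 - 2*h^3 - 13*h^2 - 10*h) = (h - 5)*(h + 4)*(h^3 + 3*h^2 + 2*h) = h*(h - 5)*(h + 4)*(h^2 + 3*h + 2) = h*(h - 5)*(h + 2)*(h + 4)*(h + 1)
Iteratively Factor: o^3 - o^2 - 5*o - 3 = (o + 1)*(o^2 - 2*o - 3) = (o - 3)*(o + 1)*(o + 1)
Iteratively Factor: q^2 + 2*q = (q)*(q + 2)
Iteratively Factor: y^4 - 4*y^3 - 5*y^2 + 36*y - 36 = (y - 2)*(y^3 - 2*y^2 - 9*y + 18) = (y - 3)*(y - 2)*(y^2 + y - 6) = (y - 3)*(y - 2)^2*(y + 3)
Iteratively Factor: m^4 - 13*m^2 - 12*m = (m + 3)*(m^3 - 3*m^2 - 4*m) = (m - 4)*(m + 3)*(m^2 + m) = m*(m - 4)*(m + 3)*(m + 1)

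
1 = 1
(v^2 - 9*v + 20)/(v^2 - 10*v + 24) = (v - 5)/(v - 6)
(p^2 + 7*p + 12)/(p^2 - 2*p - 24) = (p + 3)/(p - 6)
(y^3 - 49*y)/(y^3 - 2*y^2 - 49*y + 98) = y/(y - 2)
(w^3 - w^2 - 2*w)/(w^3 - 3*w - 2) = w/(w + 1)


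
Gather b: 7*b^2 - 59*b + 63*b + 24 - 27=7*b^2 + 4*b - 3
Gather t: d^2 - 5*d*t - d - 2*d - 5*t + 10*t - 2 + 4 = d^2 - 3*d + t*(5 - 5*d) + 2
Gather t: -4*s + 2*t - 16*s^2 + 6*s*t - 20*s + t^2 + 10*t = -16*s^2 - 24*s + t^2 + t*(6*s + 12)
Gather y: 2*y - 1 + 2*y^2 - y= 2*y^2 + y - 1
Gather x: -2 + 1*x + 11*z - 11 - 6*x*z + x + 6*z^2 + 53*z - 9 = x*(2 - 6*z) + 6*z^2 + 64*z - 22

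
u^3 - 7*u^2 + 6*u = u*(u - 6)*(u - 1)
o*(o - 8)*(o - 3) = o^3 - 11*o^2 + 24*o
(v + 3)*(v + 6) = v^2 + 9*v + 18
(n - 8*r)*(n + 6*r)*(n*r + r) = n^3*r - 2*n^2*r^2 + n^2*r - 48*n*r^3 - 2*n*r^2 - 48*r^3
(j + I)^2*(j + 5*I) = j^3 + 7*I*j^2 - 11*j - 5*I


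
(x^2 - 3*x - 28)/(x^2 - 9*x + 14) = (x + 4)/(x - 2)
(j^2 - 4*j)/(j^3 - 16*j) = 1/(j + 4)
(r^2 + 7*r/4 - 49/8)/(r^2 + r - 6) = (r^2 + 7*r/4 - 49/8)/(r^2 + r - 6)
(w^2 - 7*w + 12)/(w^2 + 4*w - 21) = (w - 4)/(w + 7)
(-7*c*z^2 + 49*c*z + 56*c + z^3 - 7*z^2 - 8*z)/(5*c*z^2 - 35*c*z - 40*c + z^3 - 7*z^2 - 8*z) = (-7*c + z)/(5*c + z)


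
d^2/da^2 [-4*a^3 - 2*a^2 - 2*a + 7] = -24*a - 4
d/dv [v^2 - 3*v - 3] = 2*v - 3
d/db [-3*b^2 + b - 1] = 1 - 6*b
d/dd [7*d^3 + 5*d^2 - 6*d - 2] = 21*d^2 + 10*d - 6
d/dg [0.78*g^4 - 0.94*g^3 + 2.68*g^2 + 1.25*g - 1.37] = 3.12*g^3 - 2.82*g^2 + 5.36*g + 1.25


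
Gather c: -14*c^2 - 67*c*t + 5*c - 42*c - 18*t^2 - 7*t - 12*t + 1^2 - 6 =-14*c^2 + c*(-67*t - 37) - 18*t^2 - 19*t - 5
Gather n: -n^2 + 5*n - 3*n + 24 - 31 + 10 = -n^2 + 2*n + 3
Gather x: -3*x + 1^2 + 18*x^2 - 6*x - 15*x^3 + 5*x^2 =-15*x^3 + 23*x^2 - 9*x + 1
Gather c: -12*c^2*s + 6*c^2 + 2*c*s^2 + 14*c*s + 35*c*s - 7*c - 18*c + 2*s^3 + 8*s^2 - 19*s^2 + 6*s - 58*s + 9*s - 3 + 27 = c^2*(6 - 12*s) + c*(2*s^2 + 49*s - 25) + 2*s^3 - 11*s^2 - 43*s + 24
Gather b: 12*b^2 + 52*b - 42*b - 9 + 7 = 12*b^2 + 10*b - 2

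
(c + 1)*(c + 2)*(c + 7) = c^3 + 10*c^2 + 23*c + 14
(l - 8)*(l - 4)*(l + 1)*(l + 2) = l^4 - 9*l^3 - 2*l^2 + 72*l + 64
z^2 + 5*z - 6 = (z - 1)*(z + 6)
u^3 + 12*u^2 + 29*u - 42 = (u - 1)*(u + 6)*(u + 7)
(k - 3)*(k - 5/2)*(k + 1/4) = k^3 - 21*k^2/4 + 49*k/8 + 15/8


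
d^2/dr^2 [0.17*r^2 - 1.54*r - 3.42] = 0.340000000000000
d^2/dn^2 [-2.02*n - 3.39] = 0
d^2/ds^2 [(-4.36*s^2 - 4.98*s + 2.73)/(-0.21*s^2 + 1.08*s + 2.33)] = (2.416932*s^3 + 12.07773*s^2 + 18.335268*s + 13.236542)/(0.009261*s^6 - 0.142884*s^5 + 0.426573*s^4 + 1.910952*s^3 - 4.732929*s^2 - 17.589636*s - 12.649337)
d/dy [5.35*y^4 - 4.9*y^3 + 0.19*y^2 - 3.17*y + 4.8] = 21.4*y^3 - 14.7*y^2 + 0.38*y - 3.17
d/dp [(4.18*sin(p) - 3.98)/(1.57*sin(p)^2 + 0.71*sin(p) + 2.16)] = (-6.5626*sin(p)^2 + 12.4972*sin(p) + 11.8546)*cos(p)/(2.4649*sin(p)^4 + 2.2294*sin(p)^3 + 7.2865*sin(p)^2 + 3.0672*sin(p) + 4.6656)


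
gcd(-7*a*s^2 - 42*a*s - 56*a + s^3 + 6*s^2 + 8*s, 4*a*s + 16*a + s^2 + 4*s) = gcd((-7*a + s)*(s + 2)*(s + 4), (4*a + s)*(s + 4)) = s + 4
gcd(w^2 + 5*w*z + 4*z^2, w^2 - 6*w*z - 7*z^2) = w + z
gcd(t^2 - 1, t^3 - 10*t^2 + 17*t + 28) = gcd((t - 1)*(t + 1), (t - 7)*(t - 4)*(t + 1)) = t + 1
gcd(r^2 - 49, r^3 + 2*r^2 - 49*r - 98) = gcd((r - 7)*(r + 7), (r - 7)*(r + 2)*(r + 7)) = r^2 - 49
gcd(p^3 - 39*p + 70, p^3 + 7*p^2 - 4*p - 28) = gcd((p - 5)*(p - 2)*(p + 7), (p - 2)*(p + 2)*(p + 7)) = p^2 + 5*p - 14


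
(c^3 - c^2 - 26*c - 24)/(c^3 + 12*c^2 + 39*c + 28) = (c - 6)/(c + 7)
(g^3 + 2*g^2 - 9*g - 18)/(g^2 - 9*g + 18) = (g^2 + 5*g + 6)/(g - 6)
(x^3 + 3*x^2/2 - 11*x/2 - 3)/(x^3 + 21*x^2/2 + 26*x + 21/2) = (x - 2)/(x + 7)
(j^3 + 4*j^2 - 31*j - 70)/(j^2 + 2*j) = j + 2 - 35/j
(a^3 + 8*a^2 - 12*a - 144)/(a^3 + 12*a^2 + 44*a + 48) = (a^2 + 2*a - 24)/(a^2 + 6*a + 8)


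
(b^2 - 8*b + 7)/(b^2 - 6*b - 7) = (b - 1)/(b + 1)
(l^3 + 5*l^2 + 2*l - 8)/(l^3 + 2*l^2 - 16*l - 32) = (l - 1)/(l - 4)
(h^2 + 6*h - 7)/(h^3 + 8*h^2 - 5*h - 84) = (h - 1)/(h^2 + h - 12)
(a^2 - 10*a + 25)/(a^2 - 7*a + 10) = (a - 5)/(a - 2)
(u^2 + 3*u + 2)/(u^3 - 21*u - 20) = (u + 2)/(u^2 - u - 20)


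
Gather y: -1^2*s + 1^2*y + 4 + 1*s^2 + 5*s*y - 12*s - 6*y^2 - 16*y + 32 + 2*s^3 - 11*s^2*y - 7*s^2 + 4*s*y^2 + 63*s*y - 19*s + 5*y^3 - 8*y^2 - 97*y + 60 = 2*s^3 - 6*s^2 - 32*s + 5*y^3 + y^2*(4*s - 14) + y*(-11*s^2 + 68*s - 112) + 96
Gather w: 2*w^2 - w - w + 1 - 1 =2*w^2 - 2*w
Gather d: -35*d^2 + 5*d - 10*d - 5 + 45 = -35*d^2 - 5*d + 40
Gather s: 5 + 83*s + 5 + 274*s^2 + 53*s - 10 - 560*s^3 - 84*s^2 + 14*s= -560*s^3 + 190*s^2 + 150*s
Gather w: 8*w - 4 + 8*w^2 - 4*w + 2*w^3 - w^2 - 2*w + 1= 2*w^3 + 7*w^2 + 2*w - 3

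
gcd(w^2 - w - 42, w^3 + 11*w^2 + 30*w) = w + 6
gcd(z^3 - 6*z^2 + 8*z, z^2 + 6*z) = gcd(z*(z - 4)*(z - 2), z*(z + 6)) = z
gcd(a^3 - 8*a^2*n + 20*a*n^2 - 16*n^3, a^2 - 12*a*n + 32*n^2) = a - 4*n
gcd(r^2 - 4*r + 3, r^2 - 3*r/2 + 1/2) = r - 1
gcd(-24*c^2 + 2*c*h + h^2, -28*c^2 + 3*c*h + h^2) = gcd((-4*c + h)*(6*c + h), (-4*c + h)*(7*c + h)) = 4*c - h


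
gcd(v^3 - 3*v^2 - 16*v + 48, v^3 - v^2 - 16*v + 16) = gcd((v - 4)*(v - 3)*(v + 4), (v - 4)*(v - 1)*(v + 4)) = v^2 - 16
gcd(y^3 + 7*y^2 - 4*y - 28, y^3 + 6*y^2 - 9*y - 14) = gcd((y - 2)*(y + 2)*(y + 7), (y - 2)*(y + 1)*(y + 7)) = y^2 + 5*y - 14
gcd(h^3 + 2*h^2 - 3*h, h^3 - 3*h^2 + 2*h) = h^2 - h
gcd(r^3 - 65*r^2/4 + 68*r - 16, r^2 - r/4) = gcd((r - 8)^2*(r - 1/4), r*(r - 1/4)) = r - 1/4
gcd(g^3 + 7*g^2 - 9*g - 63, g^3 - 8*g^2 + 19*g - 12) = g - 3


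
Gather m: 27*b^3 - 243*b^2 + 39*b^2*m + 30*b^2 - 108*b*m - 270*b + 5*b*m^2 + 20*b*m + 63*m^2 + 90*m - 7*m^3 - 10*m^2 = 27*b^3 - 213*b^2 - 270*b - 7*m^3 + m^2*(5*b + 53) + m*(39*b^2 - 88*b + 90)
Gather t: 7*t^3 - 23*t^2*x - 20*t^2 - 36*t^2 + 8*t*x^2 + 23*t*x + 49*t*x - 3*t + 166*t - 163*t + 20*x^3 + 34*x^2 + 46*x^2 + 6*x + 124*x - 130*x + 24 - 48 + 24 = 7*t^3 + t^2*(-23*x - 56) + t*(8*x^2 + 72*x) + 20*x^3 + 80*x^2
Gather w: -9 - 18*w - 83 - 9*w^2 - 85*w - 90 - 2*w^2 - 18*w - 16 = -11*w^2 - 121*w - 198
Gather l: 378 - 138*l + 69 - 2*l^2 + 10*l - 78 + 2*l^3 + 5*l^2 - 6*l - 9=2*l^3 + 3*l^2 - 134*l + 360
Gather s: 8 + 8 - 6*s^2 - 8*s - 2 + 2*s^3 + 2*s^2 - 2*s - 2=2*s^3 - 4*s^2 - 10*s + 12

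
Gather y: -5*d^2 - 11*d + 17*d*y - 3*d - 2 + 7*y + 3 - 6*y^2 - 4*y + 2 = -5*d^2 - 14*d - 6*y^2 + y*(17*d + 3) + 3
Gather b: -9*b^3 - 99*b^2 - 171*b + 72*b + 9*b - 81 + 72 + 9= -9*b^3 - 99*b^2 - 90*b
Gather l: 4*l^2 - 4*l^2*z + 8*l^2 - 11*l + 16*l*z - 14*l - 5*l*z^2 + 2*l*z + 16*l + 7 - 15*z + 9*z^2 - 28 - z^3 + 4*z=l^2*(12 - 4*z) + l*(-5*z^2 + 18*z - 9) - z^3 + 9*z^2 - 11*z - 21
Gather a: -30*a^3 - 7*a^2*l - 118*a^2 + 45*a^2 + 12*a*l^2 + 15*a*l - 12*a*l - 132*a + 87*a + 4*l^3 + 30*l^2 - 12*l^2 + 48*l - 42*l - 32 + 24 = -30*a^3 + a^2*(-7*l - 73) + a*(12*l^2 + 3*l - 45) + 4*l^3 + 18*l^2 + 6*l - 8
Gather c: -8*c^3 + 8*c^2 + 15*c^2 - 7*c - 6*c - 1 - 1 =-8*c^3 + 23*c^2 - 13*c - 2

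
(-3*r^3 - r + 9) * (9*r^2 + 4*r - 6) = -27*r^5 - 12*r^4 + 9*r^3 + 77*r^2 + 42*r - 54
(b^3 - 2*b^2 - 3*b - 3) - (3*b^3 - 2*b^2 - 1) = -2*b^3 - 3*b - 2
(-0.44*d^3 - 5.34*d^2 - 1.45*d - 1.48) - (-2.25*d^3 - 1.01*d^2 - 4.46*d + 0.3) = 1.81*d^3 - 4.33*d^2 + 3.01*d - 1.78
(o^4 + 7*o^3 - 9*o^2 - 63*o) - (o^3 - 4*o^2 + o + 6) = o^4 + 6*o^3 - 5*o^2 - 64*o - 6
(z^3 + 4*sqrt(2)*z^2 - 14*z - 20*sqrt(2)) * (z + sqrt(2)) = z^4 + 5*sqrt(2)*z^3 - 6*z^2 - 34*sqrt(2)*z - 40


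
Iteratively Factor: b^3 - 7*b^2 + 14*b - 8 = (b - 4)*(b^2 - 3*b + 2) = (b - 4)*(b - 2)*(b - 1)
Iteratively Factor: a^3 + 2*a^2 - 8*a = (a + 4)*(a^2 - 2*a) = (a - 2)*(a + 4)*(a)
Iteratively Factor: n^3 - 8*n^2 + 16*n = (n - 4)*(n^2 - 4*n) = n*(n - 4)*(n - 4)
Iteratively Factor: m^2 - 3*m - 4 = (m + 1)*(m - 4)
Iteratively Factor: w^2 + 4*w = (w + 4)*(w)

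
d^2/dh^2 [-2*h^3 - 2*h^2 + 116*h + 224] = -12*h - 4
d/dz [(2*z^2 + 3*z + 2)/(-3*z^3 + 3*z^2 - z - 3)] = (6*z^4 + 18*z^3 + 7*z^2 - 24*z - 7)/(9*z^6 - 18*z^5 + 15*z^4 + 12*z^3 - 17*z^2 + 6*z + 9)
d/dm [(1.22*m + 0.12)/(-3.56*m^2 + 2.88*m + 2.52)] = (4.3432*m^2 + 0.8544*m + 2.7288)/(12.6736*m^4 - 20.5056*m^3 - 9.648*m^2 + 14.5152*m + 6.3504)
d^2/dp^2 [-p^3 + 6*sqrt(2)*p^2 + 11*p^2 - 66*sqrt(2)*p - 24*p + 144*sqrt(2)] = -6*p + 12*sqrt(2) + 22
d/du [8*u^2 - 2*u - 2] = 16*u - 2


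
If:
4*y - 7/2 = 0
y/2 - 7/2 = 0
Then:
No Solution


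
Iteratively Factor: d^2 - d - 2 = (d - 2)*(d + 1)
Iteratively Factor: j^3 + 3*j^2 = (j + 3)*(j^2) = j*(j + 3)*(j)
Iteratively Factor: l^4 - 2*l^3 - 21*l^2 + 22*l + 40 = (l - 2)*(l^3 - 21*l - 20) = (l - 5)*(l - 2)*(l^2 + 5*l + 4) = (l - 5)*(l - 2)*(l + 1)*(l + 4)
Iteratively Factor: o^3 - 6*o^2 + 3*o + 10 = (o + 1)*(o^2 - 7*o + 10) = (o - 5)*(o + 1)*(o - 2)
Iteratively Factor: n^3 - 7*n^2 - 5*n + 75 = (n - 5)*(n^2 - 2*n - 15) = (n - 5)*(n + 3)*(n - 5)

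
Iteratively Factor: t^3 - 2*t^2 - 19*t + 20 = (t - 1)*(t^2 - t - 20) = (t - 1)*(t + 4)*(t - 5)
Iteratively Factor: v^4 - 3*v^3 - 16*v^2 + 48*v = (v)*(v^3 - 3*v^2 - 16*v + 48) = v*(v - 3)*(v^2 - 16) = v*(v - 4)*(v - 3)*(v + 4)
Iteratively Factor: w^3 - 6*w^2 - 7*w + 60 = (w - 5)*(w^2 - w - 12) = (w - 5)*(w - 4)*(w + 3)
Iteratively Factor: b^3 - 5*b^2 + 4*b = (b - 4)*(b^2 - b) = (b - 4)*(b - 1)*(b)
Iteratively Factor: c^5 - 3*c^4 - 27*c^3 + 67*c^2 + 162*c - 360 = (c - 5)*(c^4 + 2*c^3 - 17*c^2 - 18*c + 72) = (c - 5)*(c - 2)*(c^3 + 4*c^2 - 9*c - 36) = (c - 5)*(c - 3)*(c - 2)*(c^2 + 7*c + 12) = (c - 5)*(c - 3)*(c - 2)*(c + 4)*(c + 3)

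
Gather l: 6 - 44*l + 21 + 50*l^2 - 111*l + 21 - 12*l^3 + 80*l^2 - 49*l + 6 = -12*l^3 + 130*l^2 - 204*l + 54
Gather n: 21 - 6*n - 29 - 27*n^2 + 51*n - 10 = -27*n^2 + 45*n - 18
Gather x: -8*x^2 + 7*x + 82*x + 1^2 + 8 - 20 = -8*x^2 + 89*x - 11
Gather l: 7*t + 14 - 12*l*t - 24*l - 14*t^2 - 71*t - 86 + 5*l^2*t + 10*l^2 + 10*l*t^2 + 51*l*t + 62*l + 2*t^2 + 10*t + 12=l^2*(5*t + 10) + l*(10*t^2 + 39*t + 38) - 12*t^2 - 54*t - 60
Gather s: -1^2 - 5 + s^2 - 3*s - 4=s^2 - 3*s - 10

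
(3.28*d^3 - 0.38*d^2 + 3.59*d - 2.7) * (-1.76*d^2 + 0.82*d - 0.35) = -5.7728*d^5 + 3.3584*d^4 - 7.778*d^3 + 7.8288*d^2 - 3.4705*d + 0.945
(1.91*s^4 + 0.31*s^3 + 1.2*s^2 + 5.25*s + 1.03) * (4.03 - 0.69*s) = -1.3179*s^5 + 7.4834*s^4 + 0.4213*s^3 + 1.2135*s^2 + 20.4468*s + 4.1509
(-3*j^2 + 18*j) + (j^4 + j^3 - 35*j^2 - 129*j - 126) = j^4 + j^3 - 38*j^2 - 111*j - 126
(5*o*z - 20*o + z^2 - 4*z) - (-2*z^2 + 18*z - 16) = 5*o*z - 20*o + 3*z^2 - 22*z + 16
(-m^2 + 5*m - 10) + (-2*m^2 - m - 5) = -3*m^2 + 4*m - 15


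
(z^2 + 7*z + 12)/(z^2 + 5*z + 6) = (z + 4)/(z + 2)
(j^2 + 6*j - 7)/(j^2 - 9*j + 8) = (j + 7)/(j - 8)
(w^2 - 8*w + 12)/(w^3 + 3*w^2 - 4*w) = (w^2 - 8*w + 12)/(w*(w^2 + 3*w - 4))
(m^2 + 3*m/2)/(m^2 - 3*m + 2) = m*(2*m + 3)/(2*(m^2 - 3*m + 2))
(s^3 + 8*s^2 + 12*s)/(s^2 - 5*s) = (s^2 + 8*s + 12)/(s - 5)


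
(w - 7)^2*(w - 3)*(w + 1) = w^4 - 16*w^3 + 74*w^2 - 56*w - 147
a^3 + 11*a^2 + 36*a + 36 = (a + 2)*(a + 3)*(a + 6)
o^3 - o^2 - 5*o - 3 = (o - 3)*(o + 1)^2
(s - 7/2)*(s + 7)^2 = s^3 + 21*s^2/2 - 343/2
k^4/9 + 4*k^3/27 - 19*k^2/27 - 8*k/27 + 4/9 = (k/3 + 1/3)*(k/3 + 1)*(k - 2)*(k - 2/3)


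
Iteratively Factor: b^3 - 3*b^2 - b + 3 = (b - 1)*(b^2 - 2*b - 3) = (b - 3)*(b - 1)*(b + 1)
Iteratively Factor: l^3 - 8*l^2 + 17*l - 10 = (l - 5)*(l^2 - 3*l + 2) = (l - 5)*(l - 1)*(l - 2)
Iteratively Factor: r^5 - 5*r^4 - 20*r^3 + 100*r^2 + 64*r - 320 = (r + 2)*(r^4 - 7*r^3 - 6*r^2 + 112*r - 160) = (r - 2)*(r + 2)*(r^3 - 5*r^2 - 16*r + 80) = (r - 5)*(r - 2)*(r + 2)*(r^2 - 16) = (r - 5)*(r - 2)*(r + 2)*(r + 4)*(r - 4)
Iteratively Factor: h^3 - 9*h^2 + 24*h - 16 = (h - 1)*(h^2 - 8*h + 16) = (h - 4)*(h - 1)*(h - 4)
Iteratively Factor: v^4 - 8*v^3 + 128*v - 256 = (v - 4)*(v^3 - 4*v^2 - 16*v + 64) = (v - 4)^2*(v^2 - 16) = (v - 4)^2*(v + 4)*(v - 4)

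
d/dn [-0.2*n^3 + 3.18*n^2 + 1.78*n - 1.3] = -0.6*n^2 + 6.36*n + 1.78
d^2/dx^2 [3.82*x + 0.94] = 0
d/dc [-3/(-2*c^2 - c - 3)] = 3*(-4*c - 1)/(2*c^2 + c + 3)^2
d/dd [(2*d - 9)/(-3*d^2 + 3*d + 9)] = (-2*d^2 + 2*d + (2*d - 9)*(2*d - 1) + 6)/(3*(-d^2 + d + 3)^2)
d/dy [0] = 0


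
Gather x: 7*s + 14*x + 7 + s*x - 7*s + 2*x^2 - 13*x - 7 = 2*x^2 + x*(s + 1)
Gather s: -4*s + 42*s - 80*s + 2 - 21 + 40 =21 - 42*s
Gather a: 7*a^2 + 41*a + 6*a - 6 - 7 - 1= 7*a^2 + 47*a - 14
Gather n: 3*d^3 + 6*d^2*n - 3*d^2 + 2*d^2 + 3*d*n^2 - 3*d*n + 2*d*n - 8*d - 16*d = 3*d^3 - d^2 + 3*d*n^2 - 24*d + n*(6*d^2 - d)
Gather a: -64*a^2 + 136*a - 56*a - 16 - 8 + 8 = -64*a^2 + 80*a - 16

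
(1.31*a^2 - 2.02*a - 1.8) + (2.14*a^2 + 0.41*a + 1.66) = 3.45*a^2 - 1.61*a - 0.14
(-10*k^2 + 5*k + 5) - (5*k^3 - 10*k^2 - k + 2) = -5*k^3 + 6*k + 3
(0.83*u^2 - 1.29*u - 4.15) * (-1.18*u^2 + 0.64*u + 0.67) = -0.9794*u^4 + 2.0534*u^3 + 4.6275*u^2 - 3.5203*u - 2.7805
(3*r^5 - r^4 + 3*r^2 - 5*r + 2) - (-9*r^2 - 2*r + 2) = 3*r^5 - r^4 + 12*r^2 - 3*r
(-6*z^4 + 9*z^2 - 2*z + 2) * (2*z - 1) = -12*z^5 + 6*z^4 + 18*z^3 - 13*z^2 + 6*z - 2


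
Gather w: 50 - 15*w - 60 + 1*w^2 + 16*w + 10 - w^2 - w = 0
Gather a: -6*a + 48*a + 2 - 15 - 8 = 42*a - 21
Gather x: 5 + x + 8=x + 13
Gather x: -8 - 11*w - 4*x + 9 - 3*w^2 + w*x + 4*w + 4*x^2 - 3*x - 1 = -3*w^2 - 7*w + 4*x^2 + x*(w - 7)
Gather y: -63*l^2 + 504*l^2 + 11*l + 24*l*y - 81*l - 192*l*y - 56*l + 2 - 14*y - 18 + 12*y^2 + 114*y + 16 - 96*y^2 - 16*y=441*l^2 - 126*l - 84*y^2 + y*(84 - 168*l)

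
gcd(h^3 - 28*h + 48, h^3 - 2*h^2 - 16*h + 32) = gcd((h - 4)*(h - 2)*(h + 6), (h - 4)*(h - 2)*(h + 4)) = h^2 - 6*h + 8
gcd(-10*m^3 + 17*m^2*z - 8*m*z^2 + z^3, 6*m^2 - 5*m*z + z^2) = -2*m + z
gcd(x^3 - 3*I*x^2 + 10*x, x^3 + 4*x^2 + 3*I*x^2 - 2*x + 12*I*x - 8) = x + 2*I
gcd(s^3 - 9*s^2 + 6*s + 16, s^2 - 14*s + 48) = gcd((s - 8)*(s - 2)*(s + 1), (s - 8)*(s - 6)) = s - 8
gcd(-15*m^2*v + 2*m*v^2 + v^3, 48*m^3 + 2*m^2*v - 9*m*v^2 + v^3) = -3*m + v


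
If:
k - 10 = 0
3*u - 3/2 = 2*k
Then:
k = 10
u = 43/6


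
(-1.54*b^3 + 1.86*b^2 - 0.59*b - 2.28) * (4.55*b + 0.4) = -7.007*b^4 + 7.847*b^3 - 1.9405*b^2 - 10.61*b - 0.912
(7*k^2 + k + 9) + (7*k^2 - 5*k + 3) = 14*k^2 - 4*k + 12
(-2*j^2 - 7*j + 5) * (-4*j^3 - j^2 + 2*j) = 8*j^5 + 30*j^4 - 17*j^3 - 19*j^2 + 10*j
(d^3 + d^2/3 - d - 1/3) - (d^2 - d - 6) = d^3 - 2*d^2/3 + 17/3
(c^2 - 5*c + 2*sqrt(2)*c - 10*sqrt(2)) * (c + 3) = c^3 - 2*c^2 + 2*sqrt(2)*c^2 - 15*c - 4*sqrt(2)*c - 30*sqrt(2)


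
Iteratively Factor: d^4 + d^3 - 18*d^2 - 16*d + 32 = (d - 1)*(d^3 + 2*d^2 - 16*d - 32) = (d - 1)*(d + 4)*(d^2 - 2*d - 8) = (d - 4)*(d - 1)*(d + 4)*(d + 2)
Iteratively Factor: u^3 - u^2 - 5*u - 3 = (u + 1)*(u^2 - 2*u - 3) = (u + 1)^2*(u - 3)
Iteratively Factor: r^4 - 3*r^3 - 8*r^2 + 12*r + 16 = (r + 1)*(r^3 - 4*r^2 - 4*r + 16) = (r - 2)*(r + 1)*(r^2 - 2*r - 8) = (r - 2)*(r + 1)*(r + 2)*(r - 4)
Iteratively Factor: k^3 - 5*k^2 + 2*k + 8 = (k - 2)*(k^2 - 3*k - 4) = (k - 2)*(k + 1)*(k - 4)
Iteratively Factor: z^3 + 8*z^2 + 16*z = (z + 4)*(z^2 + 4*z) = z*(z + 4)*(z + 4)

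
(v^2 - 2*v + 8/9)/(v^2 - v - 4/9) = (3*v - 2)/(3*v + 1)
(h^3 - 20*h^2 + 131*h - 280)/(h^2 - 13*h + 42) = (h^2 - 13*h + 40)/(h - 6)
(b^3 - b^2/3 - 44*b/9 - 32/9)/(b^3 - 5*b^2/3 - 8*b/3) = (b + 4/3)/b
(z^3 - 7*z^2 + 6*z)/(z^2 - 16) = z*(z^2 - 7*z + 6)/(z^2 - 16)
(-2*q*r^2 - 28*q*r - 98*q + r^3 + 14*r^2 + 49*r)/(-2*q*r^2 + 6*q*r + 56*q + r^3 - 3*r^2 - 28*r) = (r^2 + 14*r + 49)/(r^2 - 3*r - 28)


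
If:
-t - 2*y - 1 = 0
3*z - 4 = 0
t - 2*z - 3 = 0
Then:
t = 17/3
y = -10/3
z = 4/3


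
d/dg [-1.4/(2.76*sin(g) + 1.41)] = 3.864*cos(g)/(2.76*sin(g) + 1.41)^2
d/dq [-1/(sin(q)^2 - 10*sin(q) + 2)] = 2*(sin(q) - 5)*cos(q)/(sin(q)^2 - 10*sin(q) + 2)^2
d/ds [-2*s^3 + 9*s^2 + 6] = 6*s*(3 - s)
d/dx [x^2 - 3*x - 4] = 2*x - 3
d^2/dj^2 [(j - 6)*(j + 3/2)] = 2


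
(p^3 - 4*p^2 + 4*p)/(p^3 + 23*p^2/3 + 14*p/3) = 3*(p^2 - 4*p + 4)/(3*p^2 + 23*p + 14)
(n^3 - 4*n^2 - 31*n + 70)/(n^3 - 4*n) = (n^2 - 2*n - 35)/(n*(n + 2))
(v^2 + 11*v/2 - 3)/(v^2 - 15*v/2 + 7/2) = (v + 6)/(v - 7)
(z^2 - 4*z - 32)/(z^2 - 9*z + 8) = (z + 4)/(z - 1)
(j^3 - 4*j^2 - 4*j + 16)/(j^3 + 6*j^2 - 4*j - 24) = (j - 4)/(j + 6)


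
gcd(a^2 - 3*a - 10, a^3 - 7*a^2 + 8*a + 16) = 1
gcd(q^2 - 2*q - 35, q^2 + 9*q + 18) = 1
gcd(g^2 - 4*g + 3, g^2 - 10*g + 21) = g - 3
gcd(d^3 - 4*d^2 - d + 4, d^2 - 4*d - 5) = d + 1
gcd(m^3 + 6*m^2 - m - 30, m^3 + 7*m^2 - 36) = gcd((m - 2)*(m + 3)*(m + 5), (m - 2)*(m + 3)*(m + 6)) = m^2 + m - 6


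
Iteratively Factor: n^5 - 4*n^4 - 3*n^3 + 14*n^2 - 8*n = (n + 2)*(n^4 - 6*n^3 + 9*n^2 - 4*n) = (n - 1)*(n + 2)*(n^3 - 5*n^2 + 4*n) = (n - 4)*(n - 1)*(n + 2)*(n^2 - n) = n*(n - 4)*(n - 1)*(n + 2)*(n - 1)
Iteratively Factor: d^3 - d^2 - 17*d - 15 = (d + 3)*(d^2 - 4*d - 5) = (d + 1)*(d + 3)*(d - 5)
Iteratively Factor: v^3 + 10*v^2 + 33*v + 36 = (v + 3)*(v^2 + 7*v + 12) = (v + 3)^2*(v + 4)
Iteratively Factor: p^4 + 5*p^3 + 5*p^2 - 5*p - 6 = (p + 3)*(p^3 + 2*p^2 - p - 2) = (p + 1)*(p + 3)*(p^2 + p - 2) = (p - 1)*(p + 1)*(p + 3)*(p + 2)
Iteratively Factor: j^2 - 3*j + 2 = (j - 2)*(j - 1)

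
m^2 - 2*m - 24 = (m - 6)*(m + 4)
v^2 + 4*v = v*(v + 4)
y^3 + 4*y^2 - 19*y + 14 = (y - 2)*(y - 1)*(y + 7)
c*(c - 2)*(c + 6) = c^3 + 4*c^2 - 12*c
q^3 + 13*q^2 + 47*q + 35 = (q + 1)*(q + 5)*(q + 7)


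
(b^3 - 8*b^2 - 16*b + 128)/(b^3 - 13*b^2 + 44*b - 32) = (b + 4)/(b - 1)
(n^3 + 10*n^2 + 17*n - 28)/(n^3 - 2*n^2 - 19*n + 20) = (n + 7)/(n - 5)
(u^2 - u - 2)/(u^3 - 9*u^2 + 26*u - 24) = (u + 1)/(u^2 - 7*u + 12)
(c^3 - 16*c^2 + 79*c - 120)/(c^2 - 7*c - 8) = (c^2 - 8*c + 15)/(c + 1)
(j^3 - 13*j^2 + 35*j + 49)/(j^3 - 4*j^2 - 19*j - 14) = (j - 7)/(j + 2)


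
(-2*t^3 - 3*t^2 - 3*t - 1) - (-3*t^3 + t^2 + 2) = t^3 - 4*t^2 - 3*t - 3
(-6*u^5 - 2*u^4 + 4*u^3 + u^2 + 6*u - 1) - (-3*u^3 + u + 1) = -6*u^5 - 2*u^4 + 7*u^3 + u^2 + 5*u - 2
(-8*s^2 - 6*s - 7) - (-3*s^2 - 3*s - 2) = -5*s^2 - 3*s - 5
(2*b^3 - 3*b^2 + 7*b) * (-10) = -20*b^3 + 30*b^2 - 70*b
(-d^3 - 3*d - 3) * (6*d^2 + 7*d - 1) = -6*d^5 - 7*d^4 - 17*d^3 - 39*d^2 - 18*d + 3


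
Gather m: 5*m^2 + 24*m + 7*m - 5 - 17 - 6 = 5*m^2 + 31*m - 28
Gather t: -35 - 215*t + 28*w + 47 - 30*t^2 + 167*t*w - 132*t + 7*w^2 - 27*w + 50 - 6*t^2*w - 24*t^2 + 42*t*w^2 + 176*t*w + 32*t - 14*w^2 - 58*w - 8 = t^2*(-6*w - 54) + t*(42*w^2 + 343*w - 315) - 7*w^2 - 57*w + 54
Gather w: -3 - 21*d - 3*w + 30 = -21*d - 3*w + 27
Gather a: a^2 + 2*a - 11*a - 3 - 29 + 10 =a^2 - 9*a - 22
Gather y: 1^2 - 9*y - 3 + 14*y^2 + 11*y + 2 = 14*y^2 + 2*y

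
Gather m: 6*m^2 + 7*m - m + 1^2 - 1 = 6*m^2 + 6*m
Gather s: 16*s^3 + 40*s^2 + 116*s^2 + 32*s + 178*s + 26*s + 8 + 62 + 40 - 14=16*s^3 + 156*s^2 + 236*s + 96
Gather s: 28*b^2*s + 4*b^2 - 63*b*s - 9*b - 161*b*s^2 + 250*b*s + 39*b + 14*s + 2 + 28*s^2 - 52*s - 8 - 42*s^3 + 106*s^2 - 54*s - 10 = 4*b^2 + 30*b - 42*s^3 + s^2*(134 - 161*b) + s*(28*b^2 + 187*b - 92) - 16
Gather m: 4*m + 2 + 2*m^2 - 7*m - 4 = 2*m^2 - 3*m - 2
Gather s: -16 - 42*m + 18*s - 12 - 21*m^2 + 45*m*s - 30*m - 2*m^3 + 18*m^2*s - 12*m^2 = -2*m^3 - 33*m^2 - 72*m + s*(18*m^2 + 45*m + 18) - 28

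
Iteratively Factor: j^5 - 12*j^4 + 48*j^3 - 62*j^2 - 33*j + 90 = (j - 3)*(j^4 - 9*j^3 + 21*j^2 + j - 30) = (j - 5)*(j - 3)*(j^3 - 4*j^2 + j + 6) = (j - 5)*(j - 3)*(j - 2)*(j^2 - 2*j - 3) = (j - 5)*(j - 3)*(j - 2)*(j + 1)*(j - 3)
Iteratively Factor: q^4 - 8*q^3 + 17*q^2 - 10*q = (q - 5)*(q^3 - 3*q^2 + 2*q) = q*(q - 5)*(q^2 - 3*q + 2) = q*(q - 5)*(q - 2)*(q - 1)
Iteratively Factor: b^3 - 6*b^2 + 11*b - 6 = (b - 1)*(b^2 - 5*b + 6) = (b - 2)*(b - 1)*(b - 3)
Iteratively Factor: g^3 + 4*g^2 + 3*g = (g)*(g^2 + 4*g + 3) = g*(g + 1)*(g + 3)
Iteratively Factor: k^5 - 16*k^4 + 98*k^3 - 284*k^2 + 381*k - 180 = (k - 3)*(k^4 - 13*k^3 + 59*k^2 - 107*k + 60) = (k - 5)*(k - 3)*(k^3 - 8*k^2 + 19*k - 12) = (k - 5)*(k - 4)*(k - 3)*(k^2 - 4*k + 3) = (k - 5)*(k - 4)*(k - 3)*(k - 1)*(k - 3)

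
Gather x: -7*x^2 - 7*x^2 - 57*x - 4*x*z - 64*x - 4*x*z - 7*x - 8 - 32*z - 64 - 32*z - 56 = -14*x^2 + x*(-8*z - 128) - 64*z - 128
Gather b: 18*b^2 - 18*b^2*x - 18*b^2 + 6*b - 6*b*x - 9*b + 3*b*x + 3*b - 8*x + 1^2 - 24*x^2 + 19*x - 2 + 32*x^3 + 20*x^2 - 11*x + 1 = -18*b^2*x - 3*b*x + 32*x^3 - 4*x^2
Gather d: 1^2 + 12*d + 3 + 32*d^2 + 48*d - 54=32*d^2 + 60*d - 50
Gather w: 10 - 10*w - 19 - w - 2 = -11*w - 11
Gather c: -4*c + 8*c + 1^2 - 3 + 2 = 4*c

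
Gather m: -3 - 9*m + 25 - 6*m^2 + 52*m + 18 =-6*m^2 + 43*m + 40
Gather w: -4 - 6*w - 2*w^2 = -2*w^2 - 6*w - 4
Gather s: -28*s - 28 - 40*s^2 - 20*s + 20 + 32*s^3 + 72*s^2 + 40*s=32*s^3 + 32*s^2 - 8*s - 8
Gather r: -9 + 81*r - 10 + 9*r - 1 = 90*r - 20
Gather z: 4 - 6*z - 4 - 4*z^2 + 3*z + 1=-4*z^2 - 3*z + 1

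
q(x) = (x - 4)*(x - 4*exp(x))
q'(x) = x + (1 - 4*exp(x))*(x - 4) - 4*exp(x) = x - (x - 4)*(4*exp(x) - 1) - 4*exp(x)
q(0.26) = 18.43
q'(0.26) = 10.73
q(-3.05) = 22.84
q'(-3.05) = -8.95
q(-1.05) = 12.37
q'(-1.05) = -0.43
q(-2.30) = 17.02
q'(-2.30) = -6.47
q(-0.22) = 14.47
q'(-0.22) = 5.90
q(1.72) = 47.01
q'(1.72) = 28.03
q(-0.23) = 14.42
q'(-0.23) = 5.81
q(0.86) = 26.98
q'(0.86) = 17.95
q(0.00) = 16.00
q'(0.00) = 8.00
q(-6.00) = 60.10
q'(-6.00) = -15.91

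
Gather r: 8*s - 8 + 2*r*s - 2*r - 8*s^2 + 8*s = r*(2*s - 2) - 8*s^2 + 16*s - 8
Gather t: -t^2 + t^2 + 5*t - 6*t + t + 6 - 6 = 0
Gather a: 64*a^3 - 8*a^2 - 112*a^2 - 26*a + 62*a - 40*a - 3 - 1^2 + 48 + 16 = 64*a^3 - 120*a^2 - 4*a + 60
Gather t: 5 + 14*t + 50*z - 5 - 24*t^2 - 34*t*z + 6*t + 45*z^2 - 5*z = -24*t^2 + t*(20 - 34*z) + 45*z^2 + 45*z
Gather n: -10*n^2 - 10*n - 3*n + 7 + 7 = -10*n^2 - 13*n + 14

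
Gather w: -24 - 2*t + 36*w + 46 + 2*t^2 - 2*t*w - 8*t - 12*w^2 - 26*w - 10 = 2*t^2 - 10*t - 12*w^2 + w*(10 - 2*t) + 12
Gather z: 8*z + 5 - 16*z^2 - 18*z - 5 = -16*z^2 - 10*z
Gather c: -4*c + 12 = 12 - 4*c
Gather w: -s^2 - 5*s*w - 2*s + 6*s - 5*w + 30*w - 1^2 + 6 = -s^2 + 4*s + w*(25 - 5*s) + 5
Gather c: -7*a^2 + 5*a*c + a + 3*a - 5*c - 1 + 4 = -7*a^2 + 4*a + c*(5*a - 5) + 3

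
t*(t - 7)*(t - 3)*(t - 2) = t^4 - 12*t^3 + 41*t^2 - 42*t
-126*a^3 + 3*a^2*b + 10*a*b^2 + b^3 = (-3*a + b)*(6*a + b)*(7*a + b)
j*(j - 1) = j^2 - j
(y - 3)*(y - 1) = y^2 - 4*y + 3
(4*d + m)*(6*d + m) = 24*d^2 + 10*d*m + m^2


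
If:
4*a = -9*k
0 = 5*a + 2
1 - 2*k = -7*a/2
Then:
No Solution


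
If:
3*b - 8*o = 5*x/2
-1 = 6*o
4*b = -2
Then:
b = -1/2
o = -1/6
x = -1/15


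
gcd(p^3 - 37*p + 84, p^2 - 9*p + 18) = p - 3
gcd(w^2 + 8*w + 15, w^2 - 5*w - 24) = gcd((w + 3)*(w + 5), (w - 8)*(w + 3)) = w + 3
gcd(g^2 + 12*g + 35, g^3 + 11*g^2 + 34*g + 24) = 1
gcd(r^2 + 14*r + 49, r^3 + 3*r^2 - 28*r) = r + 7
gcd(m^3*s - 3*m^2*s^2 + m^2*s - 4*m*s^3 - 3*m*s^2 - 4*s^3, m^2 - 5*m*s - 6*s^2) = m + s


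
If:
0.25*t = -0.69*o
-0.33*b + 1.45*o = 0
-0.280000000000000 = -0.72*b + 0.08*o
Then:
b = 0.40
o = 0.09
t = -0.25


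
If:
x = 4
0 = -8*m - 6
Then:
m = -3/4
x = 4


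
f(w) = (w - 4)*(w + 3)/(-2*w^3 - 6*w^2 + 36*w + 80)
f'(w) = (w - 4)*(w + 3)*(6*w^2 + 12*w - 36)/(-2*w^3 - 6*w^2 + 36*w + 80)^2 + (w - 4)/(-2*w^3 - 6*w^2 + 36*w + 80) + (w + 3)/(-2*w^3 - 6*w^2 + 36*w + 80) = (w^2 + 6*w + 11)/(2*(w^4 + 14*w^3 + 69*w^2 + 140*w + 100))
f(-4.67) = -0.95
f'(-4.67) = 3.08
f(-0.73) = -0.21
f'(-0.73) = 0.12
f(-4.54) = -0.66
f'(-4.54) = 1.60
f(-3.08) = -0.02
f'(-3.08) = 0.23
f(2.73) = -0.08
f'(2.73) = 0.01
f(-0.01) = -0.15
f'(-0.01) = 0.06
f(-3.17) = -0.04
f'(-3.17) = 0.22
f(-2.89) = 0.03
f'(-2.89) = 0.29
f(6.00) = -0.05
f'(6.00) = 0.01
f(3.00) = -0.08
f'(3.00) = 0.01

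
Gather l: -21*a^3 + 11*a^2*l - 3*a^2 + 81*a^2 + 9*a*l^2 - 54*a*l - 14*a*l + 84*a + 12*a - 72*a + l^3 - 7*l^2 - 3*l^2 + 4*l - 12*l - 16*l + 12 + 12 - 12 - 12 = -21*a^3 + 78*a^2 + 24*a + l^3 + l^2*(9*a - 10) + l*(11*a^2 - 68*a - 24)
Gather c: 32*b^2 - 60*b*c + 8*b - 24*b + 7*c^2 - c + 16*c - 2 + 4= 32*b^2 - 16*b + 7*c^2 + c*(15 - 60*b) + 2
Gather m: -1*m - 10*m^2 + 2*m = -10*m^2 + m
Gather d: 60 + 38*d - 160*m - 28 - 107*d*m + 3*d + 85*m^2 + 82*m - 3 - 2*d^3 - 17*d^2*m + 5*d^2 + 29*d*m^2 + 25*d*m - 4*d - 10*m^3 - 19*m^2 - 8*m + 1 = -2*d^3 + d^2*(5 - 17*m) + d*(29*m^2 - 82*m + 37) - 10*m^3 + 66*m^2 - 86*m + 30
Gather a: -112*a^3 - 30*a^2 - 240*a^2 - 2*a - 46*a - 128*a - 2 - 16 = -112*a^3 - 270*a^2 - 176*a - 18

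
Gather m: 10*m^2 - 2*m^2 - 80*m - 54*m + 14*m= 8*m^2 - 120*m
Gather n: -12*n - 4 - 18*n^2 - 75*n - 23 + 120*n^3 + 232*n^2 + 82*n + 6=120*n^3 + 214*n^2 - 5*n - 21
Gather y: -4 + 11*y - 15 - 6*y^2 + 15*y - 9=-6*y^2 + 26*y - 28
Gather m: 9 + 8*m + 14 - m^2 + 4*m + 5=-m^2 + 12*m + 28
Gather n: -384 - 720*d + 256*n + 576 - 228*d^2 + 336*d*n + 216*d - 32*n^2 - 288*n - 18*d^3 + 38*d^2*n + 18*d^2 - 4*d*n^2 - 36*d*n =-18*d^3 - 210*d^2 - 504*d + n^2*(-4*d - 32) + n*(38*d^2 + 300*d - 32) + 192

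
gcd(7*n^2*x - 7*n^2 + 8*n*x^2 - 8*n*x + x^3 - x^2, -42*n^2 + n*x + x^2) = 7*n + x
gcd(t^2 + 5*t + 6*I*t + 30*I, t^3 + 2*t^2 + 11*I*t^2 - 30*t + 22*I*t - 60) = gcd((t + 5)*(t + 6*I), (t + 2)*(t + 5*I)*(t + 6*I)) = t + 6*I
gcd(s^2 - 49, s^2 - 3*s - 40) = 1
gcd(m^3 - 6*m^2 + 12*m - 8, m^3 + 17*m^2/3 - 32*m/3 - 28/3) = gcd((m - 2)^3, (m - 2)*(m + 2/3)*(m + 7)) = m - 2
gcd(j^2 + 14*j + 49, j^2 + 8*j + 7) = j + 7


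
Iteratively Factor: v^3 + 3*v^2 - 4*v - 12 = (v + 3)*(v^2 - 4) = (v + 2)*(v + 3)*(v - 2)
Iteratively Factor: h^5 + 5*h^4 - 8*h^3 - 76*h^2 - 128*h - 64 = (h + 2)*(h^4 + 3*h^3 - 14*h^2 - 48*h - 32) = (h + 2)*(h + 4)*(h^3 - h^2 - 10*h - 8) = (h - 4)*(h + 2)*(h + 4)*(h^2 + 3*h + 2) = (h - 4)*(h + 2)^2*(h + 4)*(h + 1)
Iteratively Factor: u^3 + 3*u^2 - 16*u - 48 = (u - 4)*(u^2 + 7*u + 12) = (u - 4)*(u + 3)*(u + 4)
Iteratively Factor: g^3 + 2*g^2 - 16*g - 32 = (g + 4)*(g^2 - 2*g - 8) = (g + 2)*(g + 4)*(g - 4)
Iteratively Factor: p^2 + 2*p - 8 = (p - 2)*(p + 4)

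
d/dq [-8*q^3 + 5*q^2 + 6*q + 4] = -24*q^2 + 10*q + 6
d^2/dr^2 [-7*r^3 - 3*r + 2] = -42*r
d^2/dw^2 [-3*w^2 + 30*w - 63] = -6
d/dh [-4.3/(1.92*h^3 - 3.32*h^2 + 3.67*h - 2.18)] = (24.768*h^2 - 28.552*h + 15.781)/(1.92*h^3 - 3.32*h^2 + 3.67*h - 2.18)^2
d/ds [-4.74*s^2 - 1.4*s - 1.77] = -9.48*s - 1.4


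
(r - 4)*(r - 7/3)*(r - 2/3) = r^3 - 7*r^2 + 122*r/9 - 56/9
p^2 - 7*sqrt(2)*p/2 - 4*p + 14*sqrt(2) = (p - 4)*(p - 7*sqrt(2)/2)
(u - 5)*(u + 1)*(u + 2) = u^3 - 2*u^2 - 13*u - 10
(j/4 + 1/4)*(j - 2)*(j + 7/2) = j^3/4 + 5*j^2/8 - 11*j/8 - 7/4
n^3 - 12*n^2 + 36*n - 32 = (n - 8)*(n - 2)^2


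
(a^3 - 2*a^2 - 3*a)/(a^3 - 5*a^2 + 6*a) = (a + 1)/(a - 2)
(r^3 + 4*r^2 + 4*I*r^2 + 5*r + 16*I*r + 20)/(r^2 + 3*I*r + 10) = (r^2 + r*(4 - I) - 4*I)/(r - 2*I)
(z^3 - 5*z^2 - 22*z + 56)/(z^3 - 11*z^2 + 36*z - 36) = (z^2 - 3*z - 28)/(z^2 - 9*z + 18)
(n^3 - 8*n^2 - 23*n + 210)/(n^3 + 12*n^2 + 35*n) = (n^2 - 13*n + 42)/(n*(n + 7))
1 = 1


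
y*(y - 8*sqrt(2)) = y^2 - 8*sqrt(2)*y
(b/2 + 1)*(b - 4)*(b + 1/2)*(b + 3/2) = b^4/2 - 45*b^2/8 - 35*b/4 - 3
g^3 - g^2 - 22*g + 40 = (g - 4)*(g - 2)*(g + 5)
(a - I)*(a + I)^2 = a^3 + I*a^2 + a + I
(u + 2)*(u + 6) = u^2 + 8*u + 12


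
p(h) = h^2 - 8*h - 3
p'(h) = 2*h - 8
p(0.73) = -8.31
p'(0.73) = -6.54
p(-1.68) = 13.26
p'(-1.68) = -11.36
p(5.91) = -15.35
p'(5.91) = 3.82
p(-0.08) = -2.35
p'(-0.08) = -8.16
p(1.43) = -12.40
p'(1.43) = -5.14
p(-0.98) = 5.80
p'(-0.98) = -9.96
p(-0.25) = -0.94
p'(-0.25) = -8.50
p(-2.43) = 22.34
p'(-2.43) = -12.86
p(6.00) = -15.00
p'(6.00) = 4.00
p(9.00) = 6.00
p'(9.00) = 10.00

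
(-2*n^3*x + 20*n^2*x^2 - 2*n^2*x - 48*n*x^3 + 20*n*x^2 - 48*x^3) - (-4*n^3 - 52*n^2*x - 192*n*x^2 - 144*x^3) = -2*n^3*x + 4*n^3 + 20*n^2*x^2 + 50*n^2*x - 48*n*x^3 + 212*n*x^2 + 96*x^3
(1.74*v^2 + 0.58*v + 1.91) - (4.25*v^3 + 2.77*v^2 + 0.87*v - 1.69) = -4.25*v^3 - 1.03*v^2 - 0.29*v + 3.6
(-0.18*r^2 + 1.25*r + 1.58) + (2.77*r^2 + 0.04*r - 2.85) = 2.59*r^2 + 1.29*r - 1.27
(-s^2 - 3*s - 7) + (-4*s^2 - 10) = -5*s^2 - 3*s - 17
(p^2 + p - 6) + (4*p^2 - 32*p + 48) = 5*p^2 - 31*p + 42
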